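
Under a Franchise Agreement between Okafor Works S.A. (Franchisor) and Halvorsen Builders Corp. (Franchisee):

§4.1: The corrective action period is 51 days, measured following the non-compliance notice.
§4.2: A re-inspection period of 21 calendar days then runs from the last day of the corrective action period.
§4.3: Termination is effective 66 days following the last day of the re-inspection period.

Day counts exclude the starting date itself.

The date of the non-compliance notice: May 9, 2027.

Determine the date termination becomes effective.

Sep 24, 2027

The last day of the corrective action period: May 9, 2027 + 51 days = Jun 29, 2027.
Adding 21 calendar days to Jun 29, 2027 gives Jul 20, 2027, which is the last day of the re-inspection period.
The date termination becomes effective: 66 calendar days after Jul 20, 2027 is Sep 24, 2027.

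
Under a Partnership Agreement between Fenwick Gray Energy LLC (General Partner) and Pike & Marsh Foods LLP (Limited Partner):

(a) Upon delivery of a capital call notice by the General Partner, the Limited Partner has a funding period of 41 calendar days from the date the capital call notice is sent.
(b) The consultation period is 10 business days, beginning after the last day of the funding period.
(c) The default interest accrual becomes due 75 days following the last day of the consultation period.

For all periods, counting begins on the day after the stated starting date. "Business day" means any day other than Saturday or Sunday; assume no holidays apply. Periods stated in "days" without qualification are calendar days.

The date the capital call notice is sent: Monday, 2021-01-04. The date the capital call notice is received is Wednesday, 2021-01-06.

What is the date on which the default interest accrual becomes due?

The last day of the funding period: 41 calendar days after 2021-01-04 is 2021-02-14.
The last day of the consultation period: counting 10 business days from Sunday, 2021-02-14 (Feb 15, Feb 16, Feb 17, Feb 18, Feb 19, Feb 22, Feb 23, Feb 24, Feb 25, Feb 26, skipping weekends) reaches Friday, 2021-02-26.
The date on which the default interest accrual becomes due: 75 calendar days after 2021-02-26 is 2021-05-12.

2021-05-12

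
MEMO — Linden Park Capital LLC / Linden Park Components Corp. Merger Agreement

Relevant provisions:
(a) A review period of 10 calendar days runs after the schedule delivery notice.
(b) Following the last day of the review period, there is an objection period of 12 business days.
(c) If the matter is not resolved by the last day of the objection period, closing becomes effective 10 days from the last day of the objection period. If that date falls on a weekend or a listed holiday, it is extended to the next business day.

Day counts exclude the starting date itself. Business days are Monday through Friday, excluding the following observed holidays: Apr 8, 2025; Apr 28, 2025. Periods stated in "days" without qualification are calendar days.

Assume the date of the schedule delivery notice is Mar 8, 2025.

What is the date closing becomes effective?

Adding 10 calendar days to Mar 8, 2025 gives Mar 18, 2025, which is the last day of the review period.
From Tuesday, Mar 18, 2025, 12 business days (Mar 19, Mar 20, Mar 21, Mar 24, …, Apr 1, Apr 2, Apr 3, skipping weekends) brings us to Thursday, Apr 3, 2025, which is the last day of the objection period.
The date closing becomes effective: 10 calendar days after Apr 3, 2025 is Apr 13, 2025. That falls on a Sunday, so it rolls to the next business day, Monday, Apr 14, 2025.

Apr 14, 2025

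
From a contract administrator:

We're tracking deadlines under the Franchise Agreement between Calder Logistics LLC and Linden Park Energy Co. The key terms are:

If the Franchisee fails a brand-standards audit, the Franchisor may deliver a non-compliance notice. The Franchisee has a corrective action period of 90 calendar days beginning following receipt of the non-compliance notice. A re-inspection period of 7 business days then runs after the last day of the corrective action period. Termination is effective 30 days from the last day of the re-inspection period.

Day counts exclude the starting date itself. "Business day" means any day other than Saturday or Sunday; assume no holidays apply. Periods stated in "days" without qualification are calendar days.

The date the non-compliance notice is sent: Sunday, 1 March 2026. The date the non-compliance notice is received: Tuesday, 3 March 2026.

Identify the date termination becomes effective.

10 July 2026

The last day of the corrective action period: 90 calendar days after 3 March 2026 is 1 June 2026.
The last day of the re-inspection period: 7 business days after Monday, 1 June 2026, skipping weekends — Jun 2, Jun 3, Jun 4, Jun 5, Jun 8, Jun 9, Jun 10 — lands on Wednesday, 10 June 2026.
The date termination becomes effective: 30 calendar days after 10 June 2026 is 10 July 2026.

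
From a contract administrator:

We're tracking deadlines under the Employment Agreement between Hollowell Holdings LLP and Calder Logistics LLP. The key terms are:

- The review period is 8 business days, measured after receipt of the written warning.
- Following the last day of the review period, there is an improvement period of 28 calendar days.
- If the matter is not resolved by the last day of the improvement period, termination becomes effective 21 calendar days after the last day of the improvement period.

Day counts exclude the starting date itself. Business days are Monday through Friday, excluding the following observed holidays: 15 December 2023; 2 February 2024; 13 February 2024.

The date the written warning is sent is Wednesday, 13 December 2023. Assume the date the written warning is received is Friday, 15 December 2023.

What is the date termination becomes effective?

From Friday, 15 December 2023, 8 business days (Dec 18, Dec 19, Dec 20, Dec 21, Dec 22, Dec 25, Dec 26, Dec 27, skipping weekends) brings us to Wednesday, 27 December 2023, which is the last day of the review period.
The last day of the improvement period: 27 December 2023 + 28 days = 24 January 2024.
Adding 21 calendar days to 24 January 2024 gives 14 February 2024, which is the date termination becomes effective.

14 February 2024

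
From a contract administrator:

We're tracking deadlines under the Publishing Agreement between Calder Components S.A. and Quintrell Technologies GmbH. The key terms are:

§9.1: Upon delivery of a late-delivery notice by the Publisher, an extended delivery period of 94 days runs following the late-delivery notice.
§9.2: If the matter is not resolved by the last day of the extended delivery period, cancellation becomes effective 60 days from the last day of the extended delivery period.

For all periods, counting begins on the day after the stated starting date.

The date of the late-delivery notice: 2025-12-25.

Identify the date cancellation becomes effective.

Adding 94 calendar days to 2025-12-25 gives 2026-03-29, which is the last day of the extended delivery period.
The date cancellation becomes effective: 60 calendar days after 2026-03-29 is 2026-05-28.

2026-05-28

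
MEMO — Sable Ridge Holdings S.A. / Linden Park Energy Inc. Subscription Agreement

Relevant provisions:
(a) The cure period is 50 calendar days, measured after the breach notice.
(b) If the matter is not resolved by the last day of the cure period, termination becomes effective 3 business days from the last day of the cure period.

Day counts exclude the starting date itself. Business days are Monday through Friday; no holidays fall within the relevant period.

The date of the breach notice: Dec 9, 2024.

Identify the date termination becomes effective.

The last day of the cure period: 50 calendar days after Dec 9, 2024 is Jan 28, 2025.
From Tuesday, Jan 28, 2025, 3 business days (Jan 29, Jan 30, Jan 31, skipping weekends) brings us to Friday, Jan 31, 2025, which is the date termination becomes effective.

Jan 31, 2025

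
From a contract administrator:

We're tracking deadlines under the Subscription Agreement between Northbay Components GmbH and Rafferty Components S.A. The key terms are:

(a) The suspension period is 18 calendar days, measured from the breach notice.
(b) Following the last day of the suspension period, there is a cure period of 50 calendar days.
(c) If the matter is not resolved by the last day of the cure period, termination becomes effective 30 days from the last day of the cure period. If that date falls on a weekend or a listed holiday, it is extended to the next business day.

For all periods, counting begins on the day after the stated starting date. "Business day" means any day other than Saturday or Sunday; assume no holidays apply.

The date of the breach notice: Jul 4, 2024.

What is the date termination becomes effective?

The last day of the suspension period: Jul 4, 2024 + 18 days = Jul 22, 2024.
The last day of the cure period: 50 calendar days after Jul 22, 2024 is Sep 10, 2024.
Adding 30 calendar days to Sep 10, 2024 gives Oct 10, 2024, which is the date termination becomes effective. Oct 10, 2024 is a Thursday, so no roll-forward applies.

Oct 10, 2024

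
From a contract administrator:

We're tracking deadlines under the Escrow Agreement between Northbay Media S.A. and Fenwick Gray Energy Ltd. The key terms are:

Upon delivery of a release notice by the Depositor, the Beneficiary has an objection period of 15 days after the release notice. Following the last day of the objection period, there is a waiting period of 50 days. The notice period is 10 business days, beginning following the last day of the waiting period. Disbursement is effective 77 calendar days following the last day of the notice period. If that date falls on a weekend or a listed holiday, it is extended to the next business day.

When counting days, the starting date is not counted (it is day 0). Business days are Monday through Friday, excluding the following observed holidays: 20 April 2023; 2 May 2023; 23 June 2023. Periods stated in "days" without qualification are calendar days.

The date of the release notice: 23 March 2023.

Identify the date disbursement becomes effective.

25 August 2023

The last day of the objection period: 23 March 2023 + 15 days = 7 April 2023.
Adding 50 calendar days to 7 April 2023 gives 27 May 2023, which is the last day of the waiting period.
The last day of the notice period: counting 10 business days from Saturday, 27 May 2023 (May 29, May 30, May 31, Jun 1, Jun 2, Jun 5, Jun 6, Jun 7, Jun 8, Jun 9, skipping weekends) reaches Friday, 9 June 2023.
The date disbursement becomes effective: 77 calendar days after 9 June 2023 is 25 August 2023. 25 August 2023 is a Friday and is not a listed holiday, so no roll-forward applies.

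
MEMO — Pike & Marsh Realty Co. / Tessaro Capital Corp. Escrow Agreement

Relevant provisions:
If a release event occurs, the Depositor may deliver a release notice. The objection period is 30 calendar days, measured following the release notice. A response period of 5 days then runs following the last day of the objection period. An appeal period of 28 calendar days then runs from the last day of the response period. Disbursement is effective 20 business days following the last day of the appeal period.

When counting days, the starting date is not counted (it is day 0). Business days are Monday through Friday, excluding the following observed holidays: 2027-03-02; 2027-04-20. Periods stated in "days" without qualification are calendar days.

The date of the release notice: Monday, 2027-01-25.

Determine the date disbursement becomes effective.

2027-04-27

The last day of the objection period: 30 calendar days after 2027-01-25 is 2027-02-24.
The last day of the response period: 2027-02-24 + 5 days = 2027-03-01.
The last day of the appeal period: 28 calendar days after 2027-03-01 is 2027-03-29.
The date disbursement becomes effective: counting 20 business days from Monday, 2027-03-29 (Mar 30, Mar 31, Apr 1, Apr 2, …, Apr 23, Apr 26, Apr 27, skipping weekends and the listed holiday on Apr 20) reaches Tuesday, 2027-04-27.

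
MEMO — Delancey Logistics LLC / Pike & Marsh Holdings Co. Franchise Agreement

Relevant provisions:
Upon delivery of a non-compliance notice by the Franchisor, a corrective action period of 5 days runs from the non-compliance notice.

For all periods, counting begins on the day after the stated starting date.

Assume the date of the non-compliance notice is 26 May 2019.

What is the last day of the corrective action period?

The last day of the corrective action period: 26 May 2019 + 5 days = 31 May 2019.

31 May 2019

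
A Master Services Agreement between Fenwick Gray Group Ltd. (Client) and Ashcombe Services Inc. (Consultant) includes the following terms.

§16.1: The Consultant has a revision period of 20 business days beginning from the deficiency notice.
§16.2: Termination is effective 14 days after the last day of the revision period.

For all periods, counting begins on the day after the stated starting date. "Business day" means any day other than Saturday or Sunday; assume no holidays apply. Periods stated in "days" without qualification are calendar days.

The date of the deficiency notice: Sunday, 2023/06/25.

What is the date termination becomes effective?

The last day of the revision period: 20 business days after Sunday, 2023/06/25, skipping weekends — Jun 26, Jun 27, Jun 28, Jun 29, …, Jul 19, Jul 20, Jul 21 — lands on Friday, 2023/07/21.
The date termination becomes effective: 14 calendar days after 2023/07/21 is 2023/08/04.

2023/08/04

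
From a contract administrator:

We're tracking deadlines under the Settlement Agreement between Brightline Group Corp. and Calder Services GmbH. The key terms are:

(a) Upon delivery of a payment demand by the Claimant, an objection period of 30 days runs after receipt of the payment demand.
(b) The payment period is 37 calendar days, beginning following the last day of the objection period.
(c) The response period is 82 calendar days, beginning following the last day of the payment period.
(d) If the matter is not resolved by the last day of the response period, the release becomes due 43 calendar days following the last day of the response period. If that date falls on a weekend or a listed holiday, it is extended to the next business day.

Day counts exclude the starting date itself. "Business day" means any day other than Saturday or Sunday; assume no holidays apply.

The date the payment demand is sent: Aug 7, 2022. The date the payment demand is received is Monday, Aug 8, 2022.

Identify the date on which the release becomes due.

Adding 30 calendar days to Aug 8, 2022 gives Sep 7, 2022, which is the last day of the objection period.
Adding 37 calendar days to Sep 7, 2022 gives Oct 14, 2022, which is the last day of the payment period.
The last day of the response period: Oct 14, 2022 + 82 days = Jan 4, 2023.
Adding 43 calendar days to Jan 4, 2023 gives Feb 16, 2023, which is the date on which the release becomes due. Feb 16, 2023 is a Thursday, so no roll-forward applies.

Feb 16, 2023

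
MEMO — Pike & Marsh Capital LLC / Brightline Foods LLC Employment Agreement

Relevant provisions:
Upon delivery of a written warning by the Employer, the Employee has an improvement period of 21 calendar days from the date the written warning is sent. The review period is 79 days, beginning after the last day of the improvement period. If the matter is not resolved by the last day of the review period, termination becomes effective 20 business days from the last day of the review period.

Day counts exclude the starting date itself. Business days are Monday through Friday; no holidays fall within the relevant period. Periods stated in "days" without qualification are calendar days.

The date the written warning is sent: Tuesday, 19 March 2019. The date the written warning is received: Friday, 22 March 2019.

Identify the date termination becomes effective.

The last day of the improvement period: 19 March 2019 + 21 days = 9 April 2019.
The last day of the review period: 79 calendar days after 9 April 2019 is 27 June 2019.
The date termination becomes effective: counting 20 business days from Thursday, 27 June 2019 (Jun 28, Jul 1, Jul 2, Jul 3, …, Jul 23, Jul 24, Jul 25, skipping weekends) reaches Thursday, 25 July 2019.

25 July 2019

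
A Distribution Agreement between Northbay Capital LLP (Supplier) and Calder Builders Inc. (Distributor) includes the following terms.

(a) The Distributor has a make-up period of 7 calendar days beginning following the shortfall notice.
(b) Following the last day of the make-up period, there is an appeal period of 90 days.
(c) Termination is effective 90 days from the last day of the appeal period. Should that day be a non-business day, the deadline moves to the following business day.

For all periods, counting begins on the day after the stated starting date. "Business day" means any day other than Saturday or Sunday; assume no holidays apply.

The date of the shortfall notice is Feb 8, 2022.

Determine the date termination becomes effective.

Aug 15, 2022

The last day of the make-up period: 7 calendar days after Feb 8, 2022 is Feb 15, 2022.
The last day of the appeal period: 90 calendar days after Feb 15, 2022 is May 16, 2022.
The date termination becomes effective: 90 calendar days after May 16, 2022 is Aug 14, 2022. That falls on a Sunday, so it rolls to the next business day, Monday, Aug 15, 2022.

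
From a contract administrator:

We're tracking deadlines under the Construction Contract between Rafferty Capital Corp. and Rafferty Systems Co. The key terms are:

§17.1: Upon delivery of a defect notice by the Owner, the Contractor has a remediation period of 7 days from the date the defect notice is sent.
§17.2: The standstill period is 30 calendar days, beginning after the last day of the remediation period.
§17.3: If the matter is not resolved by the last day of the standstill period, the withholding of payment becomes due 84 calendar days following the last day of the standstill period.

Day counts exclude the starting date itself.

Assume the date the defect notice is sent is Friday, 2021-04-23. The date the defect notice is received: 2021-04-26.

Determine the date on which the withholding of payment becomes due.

The last day of the remediation period: 2021-04-23 + 7 days = 2021-04-30.
The last day of the standstill period: 30 calendar days after 2021-04-30 is 2021-05-30.
The date on which the withholding of payment becomes due: 84 calendar days after 2021-05-30 is 2021-08-22.

2021-08-22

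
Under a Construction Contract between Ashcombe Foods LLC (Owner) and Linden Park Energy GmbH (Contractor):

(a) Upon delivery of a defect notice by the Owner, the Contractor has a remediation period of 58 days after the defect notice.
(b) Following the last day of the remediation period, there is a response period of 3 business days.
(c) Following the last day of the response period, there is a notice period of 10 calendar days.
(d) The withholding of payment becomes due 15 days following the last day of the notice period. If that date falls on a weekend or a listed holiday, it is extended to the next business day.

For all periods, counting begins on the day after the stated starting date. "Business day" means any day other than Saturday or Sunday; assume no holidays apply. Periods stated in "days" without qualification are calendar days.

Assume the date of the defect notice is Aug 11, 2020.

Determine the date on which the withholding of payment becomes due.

Adding 58 calendar days to Aug 11, 2020 gives Oct 8, 2020, which is the last day of the remediation period.
The last day of the response period: counting 3 business days from Thursday, Oct 8, 2020 (Oct 9, Oct 12, Oct 13, skipping weekends) reaches Tuesday, Oct 13, 2020.
The last day of the notice period: 10 calendar days after Oct 13, 2020 is Oct 23, 2020.
The date on which the withholding of payment becomes due: Oct 23, 2020 + 15 days = Nov 7, 2020. That falls on a Saturday, so it rolls to the next business day, Monday, Nov 9, 2020.

Nov 9, 2020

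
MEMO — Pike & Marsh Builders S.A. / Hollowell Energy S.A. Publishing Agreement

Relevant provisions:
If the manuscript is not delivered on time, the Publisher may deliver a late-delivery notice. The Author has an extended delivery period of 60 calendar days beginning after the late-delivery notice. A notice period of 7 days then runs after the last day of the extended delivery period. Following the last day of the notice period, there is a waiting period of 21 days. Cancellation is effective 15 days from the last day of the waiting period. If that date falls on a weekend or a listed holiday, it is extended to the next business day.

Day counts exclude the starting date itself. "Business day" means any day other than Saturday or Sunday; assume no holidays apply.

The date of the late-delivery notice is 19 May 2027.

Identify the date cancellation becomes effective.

The last day of the extended delivery period: 19 May 2027 + 60 days = 18 July 2027.
The last day of the notice period: 7 calendar days after 18 July 2027 is 25 July 2027.
The last day of the waiting period: 21 calendar days after 25 July 2027 is 15 August 2027.
The date cancellation becomes effective: 15 calendar days after 15 August 2027 is 30 August 2027. 30 August 2027 is a Monday, so no roll-forward applies.

30 August 2027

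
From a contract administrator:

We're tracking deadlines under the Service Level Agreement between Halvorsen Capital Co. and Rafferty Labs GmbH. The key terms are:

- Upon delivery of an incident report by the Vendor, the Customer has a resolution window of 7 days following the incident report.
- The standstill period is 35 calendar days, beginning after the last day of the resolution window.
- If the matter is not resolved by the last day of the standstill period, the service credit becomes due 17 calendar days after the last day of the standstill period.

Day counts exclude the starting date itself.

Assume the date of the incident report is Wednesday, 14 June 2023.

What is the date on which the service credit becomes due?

Adding 7 calendar days to 14 June 2023 gives 21 June 2023, which is the last day of the resolution window.
The last day of the standstill period: 21 June 2023 + 35 days = 26 July 2023.
The date on which the service credit becomes due: 26 July 2023 + 17 days = 12 August 2023.

12 August 2023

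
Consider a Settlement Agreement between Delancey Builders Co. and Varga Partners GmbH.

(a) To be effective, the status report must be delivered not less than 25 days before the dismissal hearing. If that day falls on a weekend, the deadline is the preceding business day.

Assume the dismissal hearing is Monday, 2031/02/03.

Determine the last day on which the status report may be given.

2031/01/09

Counting back 25 calendar days from 2031/02/03 gives 2031/01/09. That is a Thursday, so no adjustment is needed.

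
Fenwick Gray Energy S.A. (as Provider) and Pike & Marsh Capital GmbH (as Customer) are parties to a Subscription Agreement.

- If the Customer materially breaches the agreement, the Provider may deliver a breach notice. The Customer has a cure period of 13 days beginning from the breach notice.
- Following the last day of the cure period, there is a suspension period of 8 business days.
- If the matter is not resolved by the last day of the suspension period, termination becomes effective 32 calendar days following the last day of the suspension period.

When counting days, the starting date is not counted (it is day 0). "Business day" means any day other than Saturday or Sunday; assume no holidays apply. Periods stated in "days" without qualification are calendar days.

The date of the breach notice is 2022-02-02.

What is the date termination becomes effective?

The last day of the cure period: 13 calendar days after 2022-02-02 is 2022-02-15.
From Tuesday, 2022-02-15, 8 business days (Feb 16, Feb 17, Feb 18, Feb 21, Feb 22, Feb 23, Feb 24, Feb 25, skipping weekends) brings us to Friday, 2022-02-25, which is the last day of the suspension period.
The date termination becomes effective: 2022-02-25 + 32 days = 2022-03-29.

2022-03-29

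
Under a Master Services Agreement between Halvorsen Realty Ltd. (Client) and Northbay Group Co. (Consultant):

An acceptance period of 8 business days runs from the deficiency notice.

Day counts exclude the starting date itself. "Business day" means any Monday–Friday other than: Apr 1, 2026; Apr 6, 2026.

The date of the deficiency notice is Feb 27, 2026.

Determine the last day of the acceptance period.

The last day of the acceptance period: counting 8 business days from Friday, Feb 27, 2026 (Mar 2, Mar 3, Mar 4, Mar 5, Mar 6, Mar 9, Mar 10, Mar 11, skipping weekends) reaches Wednesday, Mar 11, 2026.

Mar 11, 2026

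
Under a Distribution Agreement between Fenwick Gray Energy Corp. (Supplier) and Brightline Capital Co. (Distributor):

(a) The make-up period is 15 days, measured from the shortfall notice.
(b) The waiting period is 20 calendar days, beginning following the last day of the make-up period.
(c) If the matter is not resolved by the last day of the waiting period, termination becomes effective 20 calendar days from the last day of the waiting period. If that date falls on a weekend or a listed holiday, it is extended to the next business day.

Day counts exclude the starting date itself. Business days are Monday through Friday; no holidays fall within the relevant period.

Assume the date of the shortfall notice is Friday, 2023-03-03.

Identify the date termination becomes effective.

The last day of the make-up period: 15 calendar days after 2023-03-03 is 2023-03-18.
Adding 20 calendar days to 2023-03-18 gives 2023-04-07, which is the last day of the waiting period.
The date termination becomes effective: 2023-04-07 + 20 days = 2023-04-27. 2023-04-27 is a Thursday, so no roll-forward applies.

2023-04-27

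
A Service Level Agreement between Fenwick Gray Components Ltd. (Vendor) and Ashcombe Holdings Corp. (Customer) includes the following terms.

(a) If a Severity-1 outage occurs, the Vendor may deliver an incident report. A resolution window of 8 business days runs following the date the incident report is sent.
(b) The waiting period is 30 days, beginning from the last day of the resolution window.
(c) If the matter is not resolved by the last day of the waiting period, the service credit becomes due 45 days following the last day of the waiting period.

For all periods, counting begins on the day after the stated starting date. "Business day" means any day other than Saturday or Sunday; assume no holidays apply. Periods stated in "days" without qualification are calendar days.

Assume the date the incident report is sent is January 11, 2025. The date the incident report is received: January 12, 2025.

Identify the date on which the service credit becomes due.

April 7, 2025

The last day of the resolution window: counting 8 business days from Saturday, January 11, 2025 (Jan 13, Jan 14, Jan 15, Jan 16, Jan 17, Jan 20, Jan 21, Jan 22, skipping weekends) reaches Wednesday, January 22, 2025.
Adding 30 calendar days to January 22, 2025 gives February 21, 2025, which is the last day of the waiting period.
The date on which the service credit becomes due: 45 calendar days after February 21, 2025 is April 7, 2025.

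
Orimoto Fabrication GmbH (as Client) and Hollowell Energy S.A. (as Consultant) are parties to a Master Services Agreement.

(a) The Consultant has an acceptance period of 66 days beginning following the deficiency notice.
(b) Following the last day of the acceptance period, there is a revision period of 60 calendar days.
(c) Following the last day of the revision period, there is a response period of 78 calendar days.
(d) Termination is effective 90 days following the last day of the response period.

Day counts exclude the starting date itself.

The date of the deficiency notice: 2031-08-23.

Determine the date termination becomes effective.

2032-06-12

Adding 66 calendar days to 2031-08-23 gives 2031-10-28, which is the last day of the acceptance period.
Adding 60 calendar days to 2031-10-28 gives 2031-12-27, which is the last day of the revision period.
The last day of the response period: 2031-12-27 + 78 days = 2032-03-14.
Adding 90 calendar days to 2032-03-14 gives 2032-06-12, which is the date termination becomes effective.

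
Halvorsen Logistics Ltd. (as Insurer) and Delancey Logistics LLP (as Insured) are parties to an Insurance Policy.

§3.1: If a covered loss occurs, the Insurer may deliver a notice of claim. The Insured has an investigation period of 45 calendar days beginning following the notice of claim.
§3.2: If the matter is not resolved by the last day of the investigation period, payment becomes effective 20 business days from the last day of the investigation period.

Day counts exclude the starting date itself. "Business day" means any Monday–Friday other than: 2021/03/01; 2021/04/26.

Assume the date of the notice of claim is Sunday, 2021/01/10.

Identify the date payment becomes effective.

2021/03/25

The last day of the investigation period: 45 calendar days after 2021/01/10 is 2021/02/24.
The date payment becomes effective: counting 20 business days from Wednesday, 2021/02/24 (Feb 25, Feb 26, Mar 2, Mar 3, …, Mar 23, Mar 24, Mar 25, skipping weekends and the listed holiday on Mar 1) reaches Thursday, 2021/03/25.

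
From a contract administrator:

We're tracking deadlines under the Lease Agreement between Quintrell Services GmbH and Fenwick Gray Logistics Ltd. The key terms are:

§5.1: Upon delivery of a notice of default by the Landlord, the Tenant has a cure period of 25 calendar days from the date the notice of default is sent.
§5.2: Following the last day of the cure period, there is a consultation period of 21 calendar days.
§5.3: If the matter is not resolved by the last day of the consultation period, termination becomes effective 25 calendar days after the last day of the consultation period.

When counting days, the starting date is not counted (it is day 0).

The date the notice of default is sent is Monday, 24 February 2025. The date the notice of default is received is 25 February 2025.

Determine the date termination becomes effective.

6 May 2025

The last day of the cure period: 24 February 2025 + 25 days = 21 March 2025.
Adding 21 calendar days to 21 March 2025 gives 11 April 2025, which is the last day of the consultation period.
The date termination becomes effective: 25 calendar days after 11 April 2025 is 6 May 2025.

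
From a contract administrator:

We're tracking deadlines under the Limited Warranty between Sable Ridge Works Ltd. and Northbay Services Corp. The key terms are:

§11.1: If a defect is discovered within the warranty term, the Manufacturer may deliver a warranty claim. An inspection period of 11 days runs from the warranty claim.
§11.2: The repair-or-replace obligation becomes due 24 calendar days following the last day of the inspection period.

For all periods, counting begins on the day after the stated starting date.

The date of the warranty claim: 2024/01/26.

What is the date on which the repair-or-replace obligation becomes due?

2024/03/01

The last day of the inspection period: 11 calendar days after 2024/01/26 is 2024/02/06.
Adding 24 calendar days to 2024/02/06 gives 2024/03/01, which is the date on which the repair-or-replace obligation becomes due.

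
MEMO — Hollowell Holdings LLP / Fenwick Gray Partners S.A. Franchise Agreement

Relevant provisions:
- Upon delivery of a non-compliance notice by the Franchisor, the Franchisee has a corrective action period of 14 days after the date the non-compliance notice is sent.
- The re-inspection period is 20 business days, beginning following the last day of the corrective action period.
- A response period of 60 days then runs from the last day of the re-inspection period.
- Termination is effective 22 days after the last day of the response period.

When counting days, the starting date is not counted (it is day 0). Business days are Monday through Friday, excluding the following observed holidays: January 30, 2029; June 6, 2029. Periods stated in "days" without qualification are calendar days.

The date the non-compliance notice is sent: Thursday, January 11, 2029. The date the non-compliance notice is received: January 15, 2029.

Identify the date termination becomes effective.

May 16, 2029

The last day of the corrective action period: January 11, 2029 + 14 days = January 25, 2029.
From Thursday, January 25, 2029, 20 business days (Jan 26, Jan 29, Jan 31, Feb 1, …, Feb 21, Feb 22, Feb 23, skipping weekends and the listed holiday on Jan 30) brings us to Friday, February 23, 2029, which is the last day of the re-inspection period.
The last day of the response period: 60 calendar days after February 23, 2029 is April 24, 2029.
The date termination becomes effective: 22 calendar days after April 24, 2029 is May 16, 2029.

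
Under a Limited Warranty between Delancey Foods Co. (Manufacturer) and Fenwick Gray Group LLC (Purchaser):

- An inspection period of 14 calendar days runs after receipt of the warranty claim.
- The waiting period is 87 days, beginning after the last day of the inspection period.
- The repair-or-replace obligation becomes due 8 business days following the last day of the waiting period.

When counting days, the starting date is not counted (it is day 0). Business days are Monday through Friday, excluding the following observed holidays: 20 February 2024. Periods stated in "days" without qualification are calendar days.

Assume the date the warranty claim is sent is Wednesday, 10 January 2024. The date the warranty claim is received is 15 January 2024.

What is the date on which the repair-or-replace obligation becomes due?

7 May 2024

The last day of the inspection period: 15 January 2024 + 14 days = 29 January 2024.
The last day of the waiting period: 87 calendar days after 29 January 2024 is 25 April 2024.
The date on which the repair-or-replace obligation becomes due: 8 business days after Thursday, 25 April 2024, skipping weekends — Apr 26, Apr 29, Apr 30, May 1, May 2, May 3, May 6, May 7 — lands on Tuesday, 7 May 2024.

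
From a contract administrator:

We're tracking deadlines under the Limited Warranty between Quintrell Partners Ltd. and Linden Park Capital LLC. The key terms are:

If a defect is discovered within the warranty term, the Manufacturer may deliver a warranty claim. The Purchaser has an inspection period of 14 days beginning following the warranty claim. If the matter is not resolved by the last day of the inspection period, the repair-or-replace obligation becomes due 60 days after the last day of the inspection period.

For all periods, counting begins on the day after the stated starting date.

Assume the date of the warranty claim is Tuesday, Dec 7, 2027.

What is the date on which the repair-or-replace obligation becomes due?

The last day of the inspection period: 14 calendar days after Dec 7, 2027 is Dec 21, 2027.
The date on which the repair-or-replace obligation becomes due: 60 calendar days after Dec 21, 2027 is Feb 19, 2028.

Feb 19, 2028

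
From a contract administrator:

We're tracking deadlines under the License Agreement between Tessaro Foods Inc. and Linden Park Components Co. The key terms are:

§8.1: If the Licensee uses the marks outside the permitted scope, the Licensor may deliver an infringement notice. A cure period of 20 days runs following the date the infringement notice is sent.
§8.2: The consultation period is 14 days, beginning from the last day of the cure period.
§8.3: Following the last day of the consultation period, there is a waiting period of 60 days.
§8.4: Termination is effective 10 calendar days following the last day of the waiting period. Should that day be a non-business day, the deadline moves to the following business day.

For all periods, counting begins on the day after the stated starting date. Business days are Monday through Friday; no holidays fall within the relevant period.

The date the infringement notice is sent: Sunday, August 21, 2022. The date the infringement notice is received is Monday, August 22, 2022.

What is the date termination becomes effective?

The last day of the cure period: 20 calendar days after August 21, 2022 is September 10, 2022.
Adding 14 calendar days to September 10, 2022 gives September 24, 2022, which is the last day of the consultation period.
The last day of the waiting period: 60 calendar days after September 24, 2022 is November 23, 2022.
Adding 10 calendar days to November 23, 2022 gives December 3, 2022, which is the date termination becomes effective. That falls on a Saturday, so it rolls to the next business day, Monday, December 5, 2022.

December 5, 2022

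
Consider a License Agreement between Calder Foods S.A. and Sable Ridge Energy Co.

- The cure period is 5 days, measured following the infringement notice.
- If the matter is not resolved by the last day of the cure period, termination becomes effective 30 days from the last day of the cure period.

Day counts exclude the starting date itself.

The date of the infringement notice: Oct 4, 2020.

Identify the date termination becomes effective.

Nov 8, 2020

The last day of the cure period: Oct 4, 2020 + 5 days = Oct 9, 2020.
The date termination becomes effective: 30 calendar days after Oct 9, 2020 is Nov 8, 2020.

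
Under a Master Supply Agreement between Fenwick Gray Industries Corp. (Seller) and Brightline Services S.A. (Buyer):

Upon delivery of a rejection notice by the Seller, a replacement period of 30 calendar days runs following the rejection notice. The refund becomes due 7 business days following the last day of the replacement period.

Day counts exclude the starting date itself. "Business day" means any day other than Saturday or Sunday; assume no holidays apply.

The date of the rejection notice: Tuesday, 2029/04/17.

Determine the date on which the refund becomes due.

The last day of the replacement period: 2029/04/17 + 30 days = 2029/05/17.
The date on which the refund becomes due: 7 business days after Thursday, 2029/05/17, skipping weekends — May 18, May 21, May 22, May 23, May 24, May 25, May 28 — lands on Monday, 2029/05/28.

2029/05/28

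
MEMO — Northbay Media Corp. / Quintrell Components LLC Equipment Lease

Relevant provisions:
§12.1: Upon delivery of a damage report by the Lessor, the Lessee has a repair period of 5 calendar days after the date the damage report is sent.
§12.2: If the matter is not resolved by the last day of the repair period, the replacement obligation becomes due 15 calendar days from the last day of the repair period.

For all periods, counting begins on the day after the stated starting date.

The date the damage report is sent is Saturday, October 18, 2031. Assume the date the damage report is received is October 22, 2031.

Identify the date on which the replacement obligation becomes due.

November 7, 2031

The last day of the repair period: 5 calendar days after October 18, 2031 is October 23, 2031.
The date on which the replacement obligation becomes due: October 23, 2031 + 15 days = November 7, 2031.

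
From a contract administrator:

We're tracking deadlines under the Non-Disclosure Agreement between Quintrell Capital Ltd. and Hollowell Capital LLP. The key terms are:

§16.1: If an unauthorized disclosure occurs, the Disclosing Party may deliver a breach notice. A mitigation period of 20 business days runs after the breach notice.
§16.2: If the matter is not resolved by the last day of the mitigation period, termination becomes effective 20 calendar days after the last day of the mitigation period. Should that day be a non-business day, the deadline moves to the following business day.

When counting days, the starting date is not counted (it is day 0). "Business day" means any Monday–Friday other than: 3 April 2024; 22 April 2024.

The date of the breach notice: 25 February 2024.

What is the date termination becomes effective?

11 April 2024

From Sunday, 25 February 2024, 20 business days (Feb 26, Feb 27, Feb 28, Feb 29, …, Mar 20, Mar 21, Mar 22, skipping weekends) brings us to Friday, 22 March 2024, which is the last day of the mitigation period.
The date termination becomes effective: 20 calendar days after 22 March 2024 is 11 April 2024. 11 April 2024 is a Thursday and is not a listed holiday, so no roll-forward applies.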